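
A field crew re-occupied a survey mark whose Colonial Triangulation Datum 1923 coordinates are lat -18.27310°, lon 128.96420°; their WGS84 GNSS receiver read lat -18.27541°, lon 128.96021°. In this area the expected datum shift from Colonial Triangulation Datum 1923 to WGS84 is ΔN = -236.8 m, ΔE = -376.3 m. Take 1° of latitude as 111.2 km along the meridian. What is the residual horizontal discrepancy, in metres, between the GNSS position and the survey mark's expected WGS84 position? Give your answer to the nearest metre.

49 m

Observed coordinate differences: Δφ = -0.00231°, Δλ = -0.00399°.
Converting to metres (1° lat = 111200 m, cos φ = 0.949573): observed ΔN = -256.9 m, observed ΔE = -421.3 m.
Subtracting the expected shift leaves a residual of -256.9 − (-236.8) = -20.1 m north and -421.3 − (-376.3) = -45.0 m east.
Residual distance = √((-20.1)² + (-45.0)²) = 49.3 m.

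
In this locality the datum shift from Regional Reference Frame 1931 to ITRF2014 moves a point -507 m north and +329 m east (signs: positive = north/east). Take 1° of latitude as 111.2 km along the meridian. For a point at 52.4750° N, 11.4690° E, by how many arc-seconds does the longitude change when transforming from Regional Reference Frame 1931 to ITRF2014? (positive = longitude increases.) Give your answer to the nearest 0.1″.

At latitude 52.4750°, cos φ = 0.609108.
1° of longitude at this latitude = 111.2 × cos φ = 67.73 km, so Δλ = 329.0 / 67732.8 = 0.0048573° = 17.486″.

Δλ = 17.5″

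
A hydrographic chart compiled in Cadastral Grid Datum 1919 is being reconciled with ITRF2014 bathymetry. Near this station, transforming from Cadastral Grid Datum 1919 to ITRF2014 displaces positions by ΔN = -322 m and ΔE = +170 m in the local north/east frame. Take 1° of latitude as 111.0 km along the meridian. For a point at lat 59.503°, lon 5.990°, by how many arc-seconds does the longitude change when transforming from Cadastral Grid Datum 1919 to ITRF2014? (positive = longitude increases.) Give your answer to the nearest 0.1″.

Δλ = 10.9″

At latitude 59.503°, cos φ = 0.507493.
1° of longitude at this latitude = 111.0 × cos φ = 56.33 km, so Δλ = 170.0 / 56331.8 = 0.0030178° = 10.864″.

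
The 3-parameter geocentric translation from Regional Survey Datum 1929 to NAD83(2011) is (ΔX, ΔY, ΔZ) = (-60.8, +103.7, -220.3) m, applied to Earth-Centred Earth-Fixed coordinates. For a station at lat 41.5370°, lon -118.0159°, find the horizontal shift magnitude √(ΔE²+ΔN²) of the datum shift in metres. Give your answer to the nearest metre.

160 m

The local east axis at (φ, λ) is (−sin λ, cos λ, 0), so ΔE = −sin(-118.0159°)·(-60.8) + cos(-118.0159°)·103.7 = -102.38 m.
The local north axis is (−sin φ cos λ, −sin φ sin λ, cos φ), giving ΔN = -18.937 + 60.706 − 164.901 = -123.13 m.
Horizontal magnitude = √(ΔE² + ΔN²) = √((-102.38)² + (-123.13)²) = 160.14 m.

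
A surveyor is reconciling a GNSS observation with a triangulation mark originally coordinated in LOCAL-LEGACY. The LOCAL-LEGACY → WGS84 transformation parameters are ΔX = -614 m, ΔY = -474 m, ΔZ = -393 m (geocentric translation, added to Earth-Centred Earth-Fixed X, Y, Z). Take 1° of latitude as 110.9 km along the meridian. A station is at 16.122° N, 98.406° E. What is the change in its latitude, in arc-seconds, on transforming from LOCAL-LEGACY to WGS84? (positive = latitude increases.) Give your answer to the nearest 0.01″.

sin φ = 0.277684, cos φ = 0.960673, sin λ = 0.989257, cos λ = -0.146187.
North component: ΔN = −sin φ cos λ·ΔX − sin φ sin λ·ΔY + cos φ·ΔZ = −(0.277684)(-0.146187)(-614) − (0.277684)(0.989257)(-474) + (0.960673)(-393) = -272.26 m.
1° of latitude spans 110900 m, so Δφ = -272.26 / 110900 × 3600 = -8.838″.

Δφ = -8.84″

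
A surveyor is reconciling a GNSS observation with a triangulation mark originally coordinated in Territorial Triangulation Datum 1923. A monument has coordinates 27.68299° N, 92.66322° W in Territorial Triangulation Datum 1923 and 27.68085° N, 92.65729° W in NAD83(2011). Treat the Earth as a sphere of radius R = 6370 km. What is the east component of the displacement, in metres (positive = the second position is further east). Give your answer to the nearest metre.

Δφ = 27.68085° − 27.68299° = -0.00214°; Δλ = -92.65729° − -92.66322° = +0.00593°.
1° along a meridian = πR/180 = 111177 m.
ΔN = Δφ × 111177 = -237.9 m; ΔE = Δλ × 111177 × cos(27.68299°) = +0.00593 × 111177 × 0.885532 = 583.8 m.

ΔE = 584 m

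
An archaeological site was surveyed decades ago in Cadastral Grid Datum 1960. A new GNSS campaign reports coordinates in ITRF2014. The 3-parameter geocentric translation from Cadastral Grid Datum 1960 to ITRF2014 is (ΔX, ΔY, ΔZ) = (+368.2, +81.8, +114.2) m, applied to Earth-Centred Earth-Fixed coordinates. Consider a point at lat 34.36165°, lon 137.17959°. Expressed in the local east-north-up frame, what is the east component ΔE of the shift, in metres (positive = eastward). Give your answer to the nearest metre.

At φ = 34.36165°, λ = 137.17959°: sin φ = 0.564415, cos φ = 0.825491, sin λ = 0.679703, cos λ = -0.733488.
ΔE = −sin λ·ΔX + cos λ·ΔY = −(0.679703)·(368.2) + (-0.733488)·(81.8) = -310.27 m.

ΔE = -310 m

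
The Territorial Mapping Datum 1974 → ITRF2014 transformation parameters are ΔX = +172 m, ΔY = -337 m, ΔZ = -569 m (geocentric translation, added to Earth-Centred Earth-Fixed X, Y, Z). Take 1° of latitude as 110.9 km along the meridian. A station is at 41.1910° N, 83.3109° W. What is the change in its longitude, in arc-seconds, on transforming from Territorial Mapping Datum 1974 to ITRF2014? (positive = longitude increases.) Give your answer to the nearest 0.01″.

Δλ = 5.68″

sin φ = 0.658571, cos φ = 0.752518, sin λ = -0.993193, cos λ = 0.116482.
East component: ΔE = −sin λ·ΔX + cos λ·ΔY = −(-0.993193)(172) + (0.116482)(-337) = 131.57 m.
1° of latitude spans 110900 m; at latitude φ, 1° of longitude spans that × cos φ = 83454.3 m, so Δλ = 131.57 / 83454.3 × 3600 = 5.676″.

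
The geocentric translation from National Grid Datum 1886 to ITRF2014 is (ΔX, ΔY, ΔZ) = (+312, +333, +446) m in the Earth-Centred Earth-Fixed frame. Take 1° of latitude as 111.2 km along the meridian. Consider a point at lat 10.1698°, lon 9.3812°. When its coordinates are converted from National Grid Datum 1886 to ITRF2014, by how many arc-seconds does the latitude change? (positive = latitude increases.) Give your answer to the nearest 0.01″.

Δφ = 12.14″

sin φ = 0.176566, cos φ = 0.984289, sin λ = 0.163002, cos λ = 0.986626.
North component: ΔN = −sin φ cos λ·ΔX − sin φ sin λ·ΔY + cos φ·ΔZ = −(0.176566)(0.986626)(312) − (0.176566)(0.163002)(333) + (0.984289)(446) = 375.06 m.
1° of latitude spans 111200 m, so Δφ = 375.06 / 111200 × 3600 = 12.142″.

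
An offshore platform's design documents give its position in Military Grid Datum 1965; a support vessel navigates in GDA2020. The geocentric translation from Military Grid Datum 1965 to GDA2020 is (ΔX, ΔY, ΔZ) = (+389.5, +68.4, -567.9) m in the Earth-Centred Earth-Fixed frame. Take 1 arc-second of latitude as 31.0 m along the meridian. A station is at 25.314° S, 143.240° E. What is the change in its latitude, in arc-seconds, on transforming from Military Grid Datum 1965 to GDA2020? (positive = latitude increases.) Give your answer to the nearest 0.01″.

sin φ = -0.427579, cos φ = 0.903978, sin λ = 0.598464, cos λ = -0.801149.
North component: ΔN = −sin φ cos λ·ΔX − sin φ sin λ·ΔY + cos φ·ΔZ = −(-0.427579)(-0.801149)(389.5) − (-0.427579)(0.598464)(68.4) + (0.903978)(-567.9) = -629.29 m.
1° of latitude spans 3600 × 31.00 = 111600 m, so Δφ = -629.29 / 111600 × 3600 = -20.300″.

Δφ = -20.30″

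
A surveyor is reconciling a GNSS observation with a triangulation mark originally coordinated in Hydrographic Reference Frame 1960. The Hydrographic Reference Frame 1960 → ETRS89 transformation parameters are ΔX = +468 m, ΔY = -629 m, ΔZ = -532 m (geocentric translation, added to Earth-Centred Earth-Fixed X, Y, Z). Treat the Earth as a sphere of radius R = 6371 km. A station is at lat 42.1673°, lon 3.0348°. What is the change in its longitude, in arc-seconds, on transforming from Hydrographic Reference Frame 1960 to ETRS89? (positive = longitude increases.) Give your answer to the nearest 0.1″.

Δλ = -28.5″

sin φ = 0.671298, cos φ = 0.741188, sin λ = 0.052942, cos λ = 0.998598.
East component: ΔE = −sin λ·ΔX + cos λ·ΔY = −(0.052942)(468) + (0.998598)(-629) = -652.89 m.
1° of latitude spans πR/180 = 111195 m; at latitude φ, 1° of longitude spans that × cos φ = 82416.3 m, so Δλ = -652.89 / 82416.3 × 3600 = -28.519″.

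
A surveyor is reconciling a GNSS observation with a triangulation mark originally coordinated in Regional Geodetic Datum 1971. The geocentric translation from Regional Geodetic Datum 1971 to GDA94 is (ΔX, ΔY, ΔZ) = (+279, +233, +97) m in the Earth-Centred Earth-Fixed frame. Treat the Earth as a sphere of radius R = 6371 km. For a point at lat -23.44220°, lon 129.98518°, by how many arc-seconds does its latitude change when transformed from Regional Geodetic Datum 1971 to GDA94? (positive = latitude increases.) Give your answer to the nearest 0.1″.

Δφ = 2.9″

sin φ = -0.397824, cos φ = 0.917462, sin λ = 0.766211, cos λ = -0.642589.
North component: ΔN = −sin φ cos λ·ΔX − sin φ sin λ·ΔY + cos φ·ΔZ = −(-0.397824)(-0.642589)(279) − (-0.397824)(0.766211)(233) + (0.917462)(97) = 88.69 m.
1° of latitude spans πR/180 = 111195 m, so Δφ = 88.69 / 111195 × 3600 = 2.871″.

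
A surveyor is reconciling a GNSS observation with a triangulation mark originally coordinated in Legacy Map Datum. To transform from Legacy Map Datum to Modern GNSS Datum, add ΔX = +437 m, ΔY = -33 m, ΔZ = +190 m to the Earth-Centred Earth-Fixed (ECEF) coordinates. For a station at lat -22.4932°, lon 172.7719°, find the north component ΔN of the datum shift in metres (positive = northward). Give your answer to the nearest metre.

The local north axis is (−sin φ cos λ, −sin φ sin λ, cos φ), giving ΔN = -165.856 − 1.588 + 175.546 = 8.10 m.

ΔN = 8 m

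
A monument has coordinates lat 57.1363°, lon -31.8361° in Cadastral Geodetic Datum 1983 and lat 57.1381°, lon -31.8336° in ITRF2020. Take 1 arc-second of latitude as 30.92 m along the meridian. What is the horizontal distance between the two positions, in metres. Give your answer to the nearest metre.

251 m

Δφ = 57.1381° − 57.1363° = +0.0018°; Δλ = -31.8336° − -31.8361° = +0.0025°.
1° of latitude = 3600 × 30.92 = 111312 m.
ΔN = Δφ × 111312 = 200.4 m; ΔE = Δλ × 111312 × cos(57.1363°) = +0.0025 × 111312 × 0.542642 = 151.0 m.
Distance = √(ΔE² + ΔN²) = √(151.0² + 200.4²) = 250.9 m.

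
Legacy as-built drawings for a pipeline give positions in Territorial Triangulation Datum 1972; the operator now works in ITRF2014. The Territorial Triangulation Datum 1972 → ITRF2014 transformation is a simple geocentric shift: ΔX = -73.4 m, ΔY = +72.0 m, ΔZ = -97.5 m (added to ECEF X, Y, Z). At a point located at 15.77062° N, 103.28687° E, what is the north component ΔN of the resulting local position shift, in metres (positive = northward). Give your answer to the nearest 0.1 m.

The local north axis is (−sin φ cos λ, −sin φ sin λ, cos φ), giving ΔN = -4.585 − 19.045 − 93.830 = -117.46 m.

ΔN = -117.5 m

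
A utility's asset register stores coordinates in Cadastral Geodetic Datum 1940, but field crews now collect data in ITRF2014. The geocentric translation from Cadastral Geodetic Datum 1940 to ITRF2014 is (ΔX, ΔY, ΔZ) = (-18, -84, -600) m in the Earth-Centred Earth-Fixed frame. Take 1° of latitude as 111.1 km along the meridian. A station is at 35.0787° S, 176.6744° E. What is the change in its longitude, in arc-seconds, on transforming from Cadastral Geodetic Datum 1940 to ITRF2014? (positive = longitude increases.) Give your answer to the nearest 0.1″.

Δλ = 3.4″

sin φ = -0.574701, cos φ = 0.818363, sin λ = 0.058010, cos λ = -0.998316.
East component: ΔE = −sin λ·ΔX + cos λ·ΔY = −(0.058010)(-18) + (-0.998316)(-84) = 84.90 m.
1° of latitude spans 111100 m; at latitude φ, 1° of longitude spans that × cos φ = 90920.2 m, so Δλ = 84.90 / 90920.2 × 3600 = 3.362″.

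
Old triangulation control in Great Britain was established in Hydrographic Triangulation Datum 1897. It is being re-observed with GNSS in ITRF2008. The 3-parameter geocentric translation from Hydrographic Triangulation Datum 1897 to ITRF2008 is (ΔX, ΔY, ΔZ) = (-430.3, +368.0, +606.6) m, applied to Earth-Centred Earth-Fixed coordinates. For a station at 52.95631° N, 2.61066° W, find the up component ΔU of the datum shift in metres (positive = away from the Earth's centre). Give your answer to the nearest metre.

ΔU = 215 m

The local up (radial) axis is (cos φ cos λ, cos φ sin λ, sin φ), giving ΔU = -258.954 − 10.098 + 484.174 = 215.12 m.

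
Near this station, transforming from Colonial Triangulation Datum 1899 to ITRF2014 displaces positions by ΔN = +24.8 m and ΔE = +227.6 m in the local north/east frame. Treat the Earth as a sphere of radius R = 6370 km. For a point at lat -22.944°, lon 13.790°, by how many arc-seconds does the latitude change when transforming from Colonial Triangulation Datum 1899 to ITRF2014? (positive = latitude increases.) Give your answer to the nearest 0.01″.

Δφ = 0.80″

On a sphere of radius R, 1 rad of latitude = R, so Δφ = ΔN / R = 24.8 / 6370000 = 3.8932e-06 rad = 0.803″.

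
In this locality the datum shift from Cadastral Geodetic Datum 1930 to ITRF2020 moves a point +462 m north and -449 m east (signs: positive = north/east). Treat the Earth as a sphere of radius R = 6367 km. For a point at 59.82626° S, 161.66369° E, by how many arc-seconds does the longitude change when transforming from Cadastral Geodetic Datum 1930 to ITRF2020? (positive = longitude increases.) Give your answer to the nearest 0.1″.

At latitude -59.82626°, cos φ = 0.502624.
One radian of longitude at latitude φ spans R cos φ, so Δλ = ΔE / (R cos φ) = -449.0 / (6367000 × 0.502624) = -1.4030e-04 rad = -28.940″.

Δλ = -28.9″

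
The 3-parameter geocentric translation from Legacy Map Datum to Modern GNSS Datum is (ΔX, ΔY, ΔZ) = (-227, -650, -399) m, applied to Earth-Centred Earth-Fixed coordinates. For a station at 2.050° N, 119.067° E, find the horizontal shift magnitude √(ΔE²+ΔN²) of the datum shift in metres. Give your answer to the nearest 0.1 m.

At φ = 2.050°, λ = 119.067°: sin φ = 0.035772, cos φ = 0.999360, sin λ = 0.874052, cos λ = -0.485832.
ΔE = −sin λ·ΔX + cos λ·ΔY = −(0.874052)·(-227) + (-0.485832)·(-650) = 514.20 m.
ΔN = −sin φ cos λ·ΔX − sin φ sin λ·ΔY + cos φ·ΔZ = −(0.035772)(-0.485832)(-227) − (0.035772)(0.874052)(-650) + (0.999360)(-399) = -382.37 m.
Horizontal magnitude = √(ΔE² + ΔN²) = √(514.20² + (-382.37)²) = 640.79 m.

640.8 m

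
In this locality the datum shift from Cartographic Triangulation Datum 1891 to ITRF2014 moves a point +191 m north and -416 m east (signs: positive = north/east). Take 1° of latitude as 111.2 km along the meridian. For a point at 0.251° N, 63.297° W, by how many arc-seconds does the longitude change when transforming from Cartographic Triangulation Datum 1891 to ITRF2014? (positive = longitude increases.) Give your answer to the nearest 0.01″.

Δλ = -13.47″

At latitude 0.251°, cos φ = 0.999990.
1° of longitude at this latitude = 111.2 × cos φ = 111.20 km, so Δλ = -416.0 / 111198.9 = -0.0037410° = -13.468″.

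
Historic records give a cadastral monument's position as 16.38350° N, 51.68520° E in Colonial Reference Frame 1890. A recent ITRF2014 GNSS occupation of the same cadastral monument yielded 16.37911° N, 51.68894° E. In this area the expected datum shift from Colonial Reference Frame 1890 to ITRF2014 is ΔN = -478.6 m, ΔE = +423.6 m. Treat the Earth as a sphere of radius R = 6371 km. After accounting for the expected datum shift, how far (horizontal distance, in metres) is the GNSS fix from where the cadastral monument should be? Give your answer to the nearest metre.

Observed coordinate differences: Δφ = -0.00439°, Δλ = +0.00374°.
Converting to metres (1° lat = 111195 m, cos φ = 0.959395): observed ΔN = -488.1 m, observed ΔE = 399.0 m.
Subtracting the expected shift leaves a residual of -488.1 − (-478.6) = -9.5 m north and 399.0 − (423.6) = -24.6 m east.
Residual distance = √((-9.5)² + (-24.6)²) = 26.4 m.

26 m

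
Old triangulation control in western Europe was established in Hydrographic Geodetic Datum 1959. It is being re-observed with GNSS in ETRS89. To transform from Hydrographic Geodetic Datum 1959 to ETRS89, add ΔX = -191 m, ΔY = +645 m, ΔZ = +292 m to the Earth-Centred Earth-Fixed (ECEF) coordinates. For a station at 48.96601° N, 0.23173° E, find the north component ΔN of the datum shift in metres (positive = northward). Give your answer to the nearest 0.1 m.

The local north axis is (−sin φ cos λ, −sin φ sin λ, cos φ), giving ΔN = 144.074 − 1.968 + 191.700 = 333.81 m.

ΔN = 333.8 m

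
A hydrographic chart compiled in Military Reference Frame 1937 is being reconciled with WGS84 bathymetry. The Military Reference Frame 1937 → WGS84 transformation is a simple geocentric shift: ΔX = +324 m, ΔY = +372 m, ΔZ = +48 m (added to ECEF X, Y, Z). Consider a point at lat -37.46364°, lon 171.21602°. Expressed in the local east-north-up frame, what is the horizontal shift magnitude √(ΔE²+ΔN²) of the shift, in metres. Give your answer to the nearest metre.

435 m

The local east axis at (φ, λ) is (−sin λ, cos λ, 0), so ΔE = −sin(171.21602°)·324 + cos(171.21602°)·372 = -417.11 m.
The local north axis is (−sin φ cos λ, −sin φ sin λ, cos φ), giving ΔN = -194.764 + 34.554 + 38.099 = -122.11 m.
Horizontal magnitude = √(ΔE² + ΔN²) = √((-417.11)² + (-122.11)²) = 434.62 m.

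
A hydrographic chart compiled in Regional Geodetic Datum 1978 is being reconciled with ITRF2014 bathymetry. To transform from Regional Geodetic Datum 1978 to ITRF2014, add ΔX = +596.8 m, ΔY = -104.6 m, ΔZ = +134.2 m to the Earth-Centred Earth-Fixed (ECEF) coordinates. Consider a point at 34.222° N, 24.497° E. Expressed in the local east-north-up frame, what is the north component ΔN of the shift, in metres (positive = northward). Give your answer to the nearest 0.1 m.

ΔN = -170.1 m

The local north axis is (−sin φ cos λ, −sin φ sin λ, cos φ), giving ΔN = -305.427 + 24.392 + 110.965 = -170.07 m.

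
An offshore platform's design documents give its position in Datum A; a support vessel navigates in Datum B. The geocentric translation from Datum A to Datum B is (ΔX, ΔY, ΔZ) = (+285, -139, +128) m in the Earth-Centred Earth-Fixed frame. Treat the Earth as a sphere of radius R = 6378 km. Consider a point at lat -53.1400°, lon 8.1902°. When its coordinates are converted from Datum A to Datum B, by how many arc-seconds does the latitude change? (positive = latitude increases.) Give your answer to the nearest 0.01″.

sin φ = -0.800104, cos φ = 0.599862, sin λ = 0.142460, cos λ = 0.989801.
North component: ΔN = −sin φ cos λ·ΔX − sin φ sin λ·ΔY + cos φ·ΔZ = −(-0.800104)(0.989801)(285) − (-0.800104)(0.142460)(-139) + (0.599862)(128) = 286.64 m.
1° of latitude spans πR/180 = 111317 m, so Δφ = 286.64 / 111317 × 3600 = 9.270″.

Δφ = 9.27″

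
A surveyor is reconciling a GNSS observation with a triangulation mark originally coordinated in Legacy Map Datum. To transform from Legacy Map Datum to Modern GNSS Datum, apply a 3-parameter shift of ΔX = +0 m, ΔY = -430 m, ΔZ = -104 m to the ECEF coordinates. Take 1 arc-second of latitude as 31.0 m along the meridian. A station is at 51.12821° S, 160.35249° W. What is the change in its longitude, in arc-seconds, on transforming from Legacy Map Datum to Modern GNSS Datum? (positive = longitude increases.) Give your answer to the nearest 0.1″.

Δλ = 20.8″

sin φ = -0.778552, cos φ = 0.627580, sin λ = -0.336233, cos λ = -0.941779.
East component: ΔE = −sin λ·ΔX + cos λ·ΔY = −(-0.336233)(0) + (-0.941779)(-430) = 404.96 m.
1° of latitude spans 3600 × 31.00 = 111600 m; at latitude φ, 1° of longitude spans that × cos φ = 70037.9 m, so Δλ = 404.96 / 70037.9 × 3600 = 20.815″.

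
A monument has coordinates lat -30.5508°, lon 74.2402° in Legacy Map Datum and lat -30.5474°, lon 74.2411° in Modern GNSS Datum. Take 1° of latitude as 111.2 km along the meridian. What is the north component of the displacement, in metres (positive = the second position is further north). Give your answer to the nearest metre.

Δφ = -30.5474° − -30.5508° = +0.0034°; Δλ = 74.2411° − 74.2402° = +0.0009°.
ΔN = Δφ × 111200 = 378.1 m; ΔE = Δλ × 111200 × cos(-30.5508°) = +0.0009 × 111200 × 0.861179 = 86.2 m.

ΔN = 378 m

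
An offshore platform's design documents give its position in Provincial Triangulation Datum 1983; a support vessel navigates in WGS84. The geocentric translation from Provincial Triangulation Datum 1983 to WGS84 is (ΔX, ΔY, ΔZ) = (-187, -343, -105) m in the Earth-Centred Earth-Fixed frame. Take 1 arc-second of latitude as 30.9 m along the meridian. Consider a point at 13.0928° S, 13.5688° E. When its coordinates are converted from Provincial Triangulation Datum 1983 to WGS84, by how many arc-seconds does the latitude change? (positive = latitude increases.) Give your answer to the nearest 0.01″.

Δφ = -5.23″

sin φ = -0.226529, cos φ = 0.974004, sin λ = 0.234613, cos λ = 0.972089.
North component: ΔN = −sin φ cos λ·ΔX − sin φ sin λ·ΔY + cos φ·ΔZ = −(-0.226529)(0.972089)(-187) − (-0.226529)(0.234613)(-343) + (0.974004)(-105) = -161.68 m.
1° of latitude spans 3600 × 30.90 = 111240 m, so Δφ = -161.68 / 111240 × 3600 = -5.232″.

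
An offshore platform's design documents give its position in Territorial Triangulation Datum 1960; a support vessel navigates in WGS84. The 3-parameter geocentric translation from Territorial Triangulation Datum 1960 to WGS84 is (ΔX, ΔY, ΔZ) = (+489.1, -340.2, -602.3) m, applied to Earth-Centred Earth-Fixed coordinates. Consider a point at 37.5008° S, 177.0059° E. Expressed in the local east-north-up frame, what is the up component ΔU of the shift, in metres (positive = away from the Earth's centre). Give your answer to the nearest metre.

The local up (radial) axis is (cos φ cos λ, cos φ sin λ, sin φ), giving ΔU = -387.495 − 14.098 + 366.664 = -34.93 m.

ΔU = -35 m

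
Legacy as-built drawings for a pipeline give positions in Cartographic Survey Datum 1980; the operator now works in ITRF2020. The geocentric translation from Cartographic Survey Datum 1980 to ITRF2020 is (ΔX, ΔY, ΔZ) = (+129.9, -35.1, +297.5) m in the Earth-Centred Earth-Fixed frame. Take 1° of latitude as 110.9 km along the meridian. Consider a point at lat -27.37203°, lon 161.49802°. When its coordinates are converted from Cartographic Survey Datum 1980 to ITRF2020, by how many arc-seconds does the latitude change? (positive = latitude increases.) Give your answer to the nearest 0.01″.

Δφ = 6.57″

sin φ = -0.459766, cos φ = 0.888040, sin λ = 0.317337, cos λ = -0.948313.
North component: ΔN = −sin φ cos λ·ΔX − sin φ sin λ·ΔY + cos φ·ΔZ = −(-0.459766)(-0.948313)(129.9) − (-0.459766)(0.317337)(-35.1) + (0.888040)(297.5) = 202.43 m.
1° of latitude spans 110900 m, so Δφ = 202.43 / 110900 × 3600 = 6.571″.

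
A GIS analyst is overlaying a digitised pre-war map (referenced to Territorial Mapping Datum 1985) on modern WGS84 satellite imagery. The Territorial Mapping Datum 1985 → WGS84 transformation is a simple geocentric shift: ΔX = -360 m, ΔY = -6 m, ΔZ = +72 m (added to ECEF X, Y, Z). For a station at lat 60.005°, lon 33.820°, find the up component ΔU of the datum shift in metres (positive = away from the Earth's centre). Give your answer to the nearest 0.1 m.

The local up (radial) axis is (cos φ cos λ, cos φ sin λ, sin φ), giving ΔU = -149.520 − 1.670 + 62.357 = -88.83 m.

ΔU = -88.8 m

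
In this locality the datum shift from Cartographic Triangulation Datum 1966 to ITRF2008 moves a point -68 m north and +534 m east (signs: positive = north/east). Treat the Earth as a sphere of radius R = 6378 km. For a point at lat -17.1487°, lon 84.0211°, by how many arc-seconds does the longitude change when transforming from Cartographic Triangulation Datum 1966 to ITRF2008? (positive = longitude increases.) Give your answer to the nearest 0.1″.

Δλ = 18.1″

At latitude -17.1487°, cos φ = 0.955543.
One radian of longitude at latitude φ spans R cos φ, so Δλ = ΔE / (R cos φ) = 534.0 / (6378000 × 0.955543) = 8.7621e-05 rad = 18.073″.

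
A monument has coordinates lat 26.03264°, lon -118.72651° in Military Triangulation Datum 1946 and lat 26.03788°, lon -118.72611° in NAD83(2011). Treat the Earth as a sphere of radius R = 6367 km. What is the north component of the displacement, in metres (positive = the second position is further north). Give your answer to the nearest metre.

Δφ = 26.03788° − 26.03264° = +0.00524°; Δλ = -118.72611° − -118.72651° = +0.00040°.
1° along a meridian = πR/180 = 111125 m.
ΔN = Δφ × 111125 = 582.3 m; ΔE = Δλ × 111125 × cos(26.03264°) = +0.00040 × 111125 × 0.898544 = 39.9 m.

ΔN = 582 m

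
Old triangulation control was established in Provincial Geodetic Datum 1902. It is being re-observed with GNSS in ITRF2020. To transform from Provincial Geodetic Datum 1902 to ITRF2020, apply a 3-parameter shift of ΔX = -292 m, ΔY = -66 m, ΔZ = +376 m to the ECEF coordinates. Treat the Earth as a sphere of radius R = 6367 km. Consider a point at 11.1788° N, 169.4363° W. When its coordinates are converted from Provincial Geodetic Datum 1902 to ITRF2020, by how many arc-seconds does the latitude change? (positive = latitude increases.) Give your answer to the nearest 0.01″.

Δφ = 10.07″

sin φ = 0.193871, cos φ = 0.981027, sin λ = -0.183329, cos λ = -0.983052.
North component: ΔN = −sin φ cos λ·ΔX − sin φ sin λ·ΔY + cos φ·ΔZ = −(0.193871)(-0.983052)(-292) − (0.193871)(-0.183329)(-66) + (0.981027)(376) = 310.87 m.
1° of latitude spans πR/180 = 111125 m, so Δφ = 310.87 / 111125 × 3600 = 10.071″.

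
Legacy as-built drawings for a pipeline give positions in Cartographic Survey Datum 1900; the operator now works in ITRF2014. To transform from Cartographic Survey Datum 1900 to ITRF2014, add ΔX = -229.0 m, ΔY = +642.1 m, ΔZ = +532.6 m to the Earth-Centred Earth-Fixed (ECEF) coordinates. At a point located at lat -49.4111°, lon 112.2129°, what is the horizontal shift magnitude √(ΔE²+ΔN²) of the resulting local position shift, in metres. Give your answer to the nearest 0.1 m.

864.2 m

The local east axis at (φ, λ) is (−sin λ, cos λ, 0), so ΔE = −sin(112.2129°)·(-229.0) + cos(112.2129°)·642.1 = -30.74 m.
The local north axis is (−sin φ cos λ, −sin φ sin λ, cos φ), giving ΔN = 65.744 + 451.421 + 346.524 = 863.69 m.
Horizontal magnitude = √(ΔE² + ΔN²) = √((-30.74)² + 863.69²) = 864.24 m.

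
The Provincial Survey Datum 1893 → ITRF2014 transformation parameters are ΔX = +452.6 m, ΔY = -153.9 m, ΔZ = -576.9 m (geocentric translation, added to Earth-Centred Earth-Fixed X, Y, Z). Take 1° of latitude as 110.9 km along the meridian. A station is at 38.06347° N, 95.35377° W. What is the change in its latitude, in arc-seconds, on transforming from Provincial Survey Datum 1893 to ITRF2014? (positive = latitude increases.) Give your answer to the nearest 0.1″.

sin φ = 0.616534, cos φ = 0.787328, sin λ = -0.995638, cos λ = -0.093305.
North component: ΔN = −sin φ cos λ·ΔX − sin φ sin λ·ΔY + cos φ·ΔZ = −(0.616534)(-0.093305)(452.6) − (0.616534)(-0.995638)(-153.9) + (0.787328)(-576.9) = -522.64 m.
1° of latitude spans 110900 m, so Δφ = -522.64 / 110900 × 3600 = -16.966″.

Δφ = -17.0″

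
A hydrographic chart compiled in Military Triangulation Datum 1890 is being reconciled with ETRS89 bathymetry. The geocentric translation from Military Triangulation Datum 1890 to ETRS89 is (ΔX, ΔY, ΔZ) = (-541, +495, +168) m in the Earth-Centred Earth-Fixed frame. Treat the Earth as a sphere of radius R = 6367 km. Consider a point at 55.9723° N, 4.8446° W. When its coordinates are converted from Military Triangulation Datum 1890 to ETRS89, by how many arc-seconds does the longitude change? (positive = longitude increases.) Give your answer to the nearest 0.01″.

sin φ = 0.828767, cos φ = 0.559594, sin λ = -0.084454, cos λ = 0.996427.
East component: ΔE = −sin λ·ΔX + cos λ·ΔY = −(-0.084454)(-541) + (0.996427)(495) = 447.54 m.
1° of latitude spans πR/180 = 111125 m; at latitude φ, 1° of longitude spans that × cos φ = 62184.9 m, so Δλ = 447.54 / 62184.9 × 3600 = 25.909″.

Δλ = 25.91″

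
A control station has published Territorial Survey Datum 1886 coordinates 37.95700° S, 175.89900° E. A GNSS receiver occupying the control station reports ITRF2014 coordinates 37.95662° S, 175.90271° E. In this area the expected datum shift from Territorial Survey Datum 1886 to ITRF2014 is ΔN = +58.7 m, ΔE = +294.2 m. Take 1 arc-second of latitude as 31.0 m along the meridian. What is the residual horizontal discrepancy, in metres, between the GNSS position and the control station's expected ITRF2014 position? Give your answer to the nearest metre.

Observed coordinate differences: Δφ = +0.00038°, Δλ = +0.00371°.
Converting to metres (1° lat = 111600 m, cos φ = 0.788473): observed ΔN = 42.4 m, observed ΔE = 326.5 m.
Subtracting the expected shift leaves a residual of 42.4 − (58.7) = -16.3 m north and 326.5 − (294.2) = 32.3 m east.
Residual distance = √((-16.3)² + 32.3²) = 36.1 m.

36 m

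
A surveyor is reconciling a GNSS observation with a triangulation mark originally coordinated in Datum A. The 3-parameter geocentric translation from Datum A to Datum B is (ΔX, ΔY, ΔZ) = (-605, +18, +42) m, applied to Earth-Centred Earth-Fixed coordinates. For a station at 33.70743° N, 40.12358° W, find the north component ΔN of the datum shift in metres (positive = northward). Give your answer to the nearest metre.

At φ = 33.70743°, λ = -40.12358°: sin φ = 0.554952, cos φ = 0.831882, sin λ = -0.644438, cos λ = 0.764656.
ΔN = −sin φ cos λ·ΔX − sin φ sin λ·ΔY + cos φ·ΔZ = −(0.554952)(0.764656)(-605) − (0.554952)(-0.644438)(18) + (0.831882)(42) = 298.11 m.

ΔN = 298 m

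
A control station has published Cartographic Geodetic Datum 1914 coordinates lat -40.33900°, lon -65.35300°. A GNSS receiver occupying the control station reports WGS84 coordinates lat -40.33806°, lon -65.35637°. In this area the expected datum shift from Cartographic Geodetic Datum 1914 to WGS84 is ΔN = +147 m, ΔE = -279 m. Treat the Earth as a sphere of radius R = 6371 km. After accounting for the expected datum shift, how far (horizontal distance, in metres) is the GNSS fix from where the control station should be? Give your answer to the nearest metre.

43 m

Observed coordinate differences: Δφ = +0.00094°, Δλ = -0.00337°.
Converting to metres (1° lat = 111195 m, cos φ = 0.762228): observed ΔN = 104.5 m, observed ΔE = -285.6 m.
Subtracting the expected shift leaves a residual of 104.5 − (147) = -42.5 m north and -285.6 − (-279) = -6.6 m east.
Residual distance = √((-42.5)² + (-6.6)²) = 43.0 m.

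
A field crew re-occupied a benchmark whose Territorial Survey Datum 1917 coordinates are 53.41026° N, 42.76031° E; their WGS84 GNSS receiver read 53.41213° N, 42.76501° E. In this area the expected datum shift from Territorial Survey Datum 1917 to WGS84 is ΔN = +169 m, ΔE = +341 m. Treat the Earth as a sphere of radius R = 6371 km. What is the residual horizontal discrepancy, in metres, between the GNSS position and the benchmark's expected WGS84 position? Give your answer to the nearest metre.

49 m

Observed coordinate differences: Δφ = +0.00187°, Δλ = +0.00470°.
Converting to metres (1° lat = 111195 m, cos φ = 0.596081): observed ΔN = 207.9 m, observed ΔE = 311.5 m.
Subtracting the expected shift leaves a residual of 207.9 − (169) = 38.9 m north and 311.5 − (341) = -29.5 m east.
Residual distance = √(38.9² + (-29.5)²) = 48.8 m.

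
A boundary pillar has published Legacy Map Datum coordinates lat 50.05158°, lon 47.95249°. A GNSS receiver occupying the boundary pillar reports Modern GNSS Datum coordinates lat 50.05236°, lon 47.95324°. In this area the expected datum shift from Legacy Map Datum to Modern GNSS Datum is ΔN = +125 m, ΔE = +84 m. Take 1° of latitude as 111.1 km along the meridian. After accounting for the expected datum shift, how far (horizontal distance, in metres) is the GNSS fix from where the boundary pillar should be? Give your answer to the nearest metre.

Observed coordinate differences: Δφ = +0.00078°, Δλ = +0.00075°.
Converting to metres (1° lat = 111100 m, cos φ = 0.642098): observed ΔN = 86.7 m, observed ΔE = 53.5 m.
Subtracting the expected shift leaves a residual of 86.7 − (125) = -38.3 m north and 53.5 − (84) = -30.5 m east.
Residual distance = √((-38.3)² + (-30.5)²) = 49.0 m.

49 m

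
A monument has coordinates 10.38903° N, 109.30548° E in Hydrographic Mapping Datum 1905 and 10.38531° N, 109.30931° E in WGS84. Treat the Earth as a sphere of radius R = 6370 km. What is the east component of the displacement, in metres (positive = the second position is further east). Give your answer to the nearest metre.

ΔE = 419 m

Δφ = 10.38531° − 10.38903° = -0.00372°; Δλ = 109.30931° − 109.30548° = +0.00383°.
1° along a meridian = πR/180 = 111177 m.
ΔN = Δφ × 111177 = -413.6 m; ΔE = Δλ × 111177 × cos(10.38903°) = +0.00383 × 111177 × 0.983606 = 418.8 m.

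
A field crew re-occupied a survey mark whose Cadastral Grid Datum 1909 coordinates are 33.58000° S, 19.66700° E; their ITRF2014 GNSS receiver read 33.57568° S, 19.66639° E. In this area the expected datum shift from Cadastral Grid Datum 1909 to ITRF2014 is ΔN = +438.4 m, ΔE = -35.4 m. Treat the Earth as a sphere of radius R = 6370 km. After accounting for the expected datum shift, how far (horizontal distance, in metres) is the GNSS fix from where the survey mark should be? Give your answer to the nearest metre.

47 m

Observed coordinate differences: Δφ = +0.00432°, Δλ = -0.00061°.
Converting to metres (1° lat = 111177 m, cos φ = 0.833114): observed ΔN = 480.3 m, observed ΔE = -56.5 m.
Subtracting the expected shift leaves a residual of 480.3 − (438.4) = 41.9 m north and -56.5 − (-35.4) = -21.1 m east.
Residual distance = √(41.9² + (-21.1)²) = 46.9 m.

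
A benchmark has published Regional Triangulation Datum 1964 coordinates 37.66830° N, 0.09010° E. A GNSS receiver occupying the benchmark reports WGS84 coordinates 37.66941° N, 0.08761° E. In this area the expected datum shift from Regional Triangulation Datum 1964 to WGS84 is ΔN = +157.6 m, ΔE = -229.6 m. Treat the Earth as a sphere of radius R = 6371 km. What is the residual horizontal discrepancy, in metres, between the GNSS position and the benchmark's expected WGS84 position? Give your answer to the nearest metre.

Observed coordinate differences: Δφ = +0.00111°, Δλ = -0.00249°.
Converting to metres (1° lat = 111195 m, cos φ = 0.791562): observed ΔN = 123.4 m, observed ΔE = -219.2 m.
Subtracting the expected shift leaves a residual of 123.4 − (157.6) = -34.2 m north and -219.2 − (-229.6) = 10.4 m east.
Residual distance = √((-34.2)² + 10.4²) = 35.7 m.

36 m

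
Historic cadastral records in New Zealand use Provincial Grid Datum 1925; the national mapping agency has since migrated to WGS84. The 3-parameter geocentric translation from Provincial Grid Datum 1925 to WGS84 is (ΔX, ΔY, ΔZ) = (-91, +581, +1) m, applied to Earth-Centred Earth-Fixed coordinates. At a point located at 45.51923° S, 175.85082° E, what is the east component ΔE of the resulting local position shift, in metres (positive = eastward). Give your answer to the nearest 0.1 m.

ΔE = -572.9 m

The local east axis at (φ, λ) is (−sin λ, cos λ, 0), so ΔE = −sin(175.85082°)·(-91) + cos(175.85082°)·581 = -572.89 m.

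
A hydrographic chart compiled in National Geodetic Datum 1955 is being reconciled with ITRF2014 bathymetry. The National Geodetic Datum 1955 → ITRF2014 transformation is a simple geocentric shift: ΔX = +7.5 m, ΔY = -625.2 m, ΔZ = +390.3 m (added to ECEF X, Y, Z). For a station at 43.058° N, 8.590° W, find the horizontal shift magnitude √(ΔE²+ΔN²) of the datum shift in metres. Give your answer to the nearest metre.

The local east axis at (φ, λ) is (−sin λ, cos λ, 0), so ΔE = −sin(-8.590°)·7.5 + cos(-8.590°)·(-625.2) = -617.07 m.
The local north axis is (−sin φ cos λ, −sin φ sin λ, cos φ), giving ΔN = -5.063 − 63.755 + 285.178 = 216.36 m.
Horizontal magnitude = √(ΔE² + ΔN²) = √((-617.07)² + 216.36²) = 653.90 m.

654 m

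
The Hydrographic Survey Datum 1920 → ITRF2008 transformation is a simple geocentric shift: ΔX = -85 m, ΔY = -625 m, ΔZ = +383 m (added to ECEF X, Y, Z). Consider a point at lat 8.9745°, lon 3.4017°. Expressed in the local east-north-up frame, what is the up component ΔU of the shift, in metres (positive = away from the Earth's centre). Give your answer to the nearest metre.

ΔU = -61 m

The local up (radial) axis is (cos φ cos λ, cos φ sin λ, sin φ), giving ΔU = -83.811 − 36.631 + 59.746 = -60.70 m.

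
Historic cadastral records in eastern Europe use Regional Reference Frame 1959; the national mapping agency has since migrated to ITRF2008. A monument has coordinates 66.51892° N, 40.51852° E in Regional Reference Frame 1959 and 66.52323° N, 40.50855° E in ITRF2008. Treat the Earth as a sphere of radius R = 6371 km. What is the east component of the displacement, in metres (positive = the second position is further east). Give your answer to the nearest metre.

ΔE = -442 m

Δφ = 66.52323° − 66.51892° = +0.00431°; Δλ = 40.50855° − 40.51852° = -0.00997°.
1° along a meridian = πR/180 = 111195 m.
ΔN = Δφ × 111195 = 479.3 m; ΔE = Δλ × 111195 × cos(66.51892°) = -0.00997 × 111195 × 0.398446 = -441.7 m.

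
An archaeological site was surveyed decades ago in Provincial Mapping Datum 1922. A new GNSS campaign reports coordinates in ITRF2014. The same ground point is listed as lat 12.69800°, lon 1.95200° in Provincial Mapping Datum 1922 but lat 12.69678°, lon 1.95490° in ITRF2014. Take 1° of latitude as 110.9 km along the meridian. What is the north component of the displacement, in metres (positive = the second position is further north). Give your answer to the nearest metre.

Δφ = 12.69678° − 12.69800° = -0.00122°; Δλ = 1.95490° − 1.95200° = +0.00290°.
ΔN = Δφ × 110900 = -135.3 m; ΔE = Δλ × 110900 × cos(12.69800°) = +0.00290 × 110900 × 0.975542 = 313.7 m.

ΔN = -135 m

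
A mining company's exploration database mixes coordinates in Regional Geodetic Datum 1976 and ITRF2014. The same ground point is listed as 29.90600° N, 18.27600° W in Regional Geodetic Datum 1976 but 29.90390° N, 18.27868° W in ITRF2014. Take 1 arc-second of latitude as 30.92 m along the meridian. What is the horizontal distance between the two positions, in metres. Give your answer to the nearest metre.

Δφ = 29.90390° − 29.90600° = -0.00210°; Δλ = -18.27868° − -18.27600° = -0.00268°.
1° of latitude = 3600 × 30.92 = 111312 m.
ΔN = Δφ × 111312 = -233.8 m; ΔE = Δλ × 111312 × cos(29.90600°) = -0.00268 × 111312 × 0.866845 = -258.6 m.
Distance = √(ΔE² + ΔN²) = √((-258.6)² + (-233.8)²) = 348.6 m.

349 m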